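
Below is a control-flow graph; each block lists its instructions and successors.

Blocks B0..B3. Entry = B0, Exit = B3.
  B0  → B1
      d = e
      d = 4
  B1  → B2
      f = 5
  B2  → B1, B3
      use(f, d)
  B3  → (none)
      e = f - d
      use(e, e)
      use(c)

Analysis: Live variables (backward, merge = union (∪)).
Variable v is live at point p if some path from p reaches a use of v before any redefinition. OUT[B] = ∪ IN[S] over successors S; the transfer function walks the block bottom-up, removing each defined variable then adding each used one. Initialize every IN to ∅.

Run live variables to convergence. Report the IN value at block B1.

Answer: {c, d}

Trace:
Converged values:
  B0:  IN={c, e}  OUT={c, d}
  B1:  IN={c, d}  OUT={c, d, f}
  B2:  IN={c, d, f}  OUT={c, d, f}
  B3:  IN={c, d, f}  OUT={}

Merge at B1: OUT[B1] = IN[B2] = {c, d, f}
Applying B1's transfer function to that OUT value gives IN[B1] (row B1 above).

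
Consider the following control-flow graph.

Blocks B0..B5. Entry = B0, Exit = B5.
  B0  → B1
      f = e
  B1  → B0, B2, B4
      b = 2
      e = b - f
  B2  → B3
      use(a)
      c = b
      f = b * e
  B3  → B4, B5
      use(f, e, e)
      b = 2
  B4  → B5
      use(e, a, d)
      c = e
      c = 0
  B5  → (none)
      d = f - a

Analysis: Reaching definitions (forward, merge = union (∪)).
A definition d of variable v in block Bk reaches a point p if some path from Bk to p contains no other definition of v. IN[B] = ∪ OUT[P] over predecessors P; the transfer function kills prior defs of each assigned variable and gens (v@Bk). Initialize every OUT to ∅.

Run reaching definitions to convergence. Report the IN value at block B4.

Converged values:
  B0:  IN={b@B1, e@B1, f@B0}  OUT={b@B1, e@B1, f@B0}
  B1:  IN={b@B1, e@B1, f@B0}  OUT={b@B1, e@B1, f@B0}
  B2:  IN={b@B1, e@B1, f@B0}  OUT={b@B1, c@B2, e@B1, f@B2}
  B3:  IN={b@B1, c@B2, e@B1, f@B2}  OUT={b@B3, c@B2, e@B1, f@B2}
  B4:  IN={b@B1, b@B3, c@B2, e@B1, f@B0, f@B2}  OUT={b@B1, b@B3, c@B4, e@B1, f@B0, f@B2}
  B5:  IN={b@B1, b@B3, c@B2, c@B4, e@B1, f@B0, f@B2}  OUT={b@B1, b@B3, c@B2, c@B4, d@B5, e@B1, f@B0, f@B2}

Merge at B4: IN[B4] = OUT[B1] ⊔ OUT[B3] = {b@B1, b@B3, c@B2, e@B1, f@B0, f@B2}

Answer: {b@B1, b@B3, c@B2, e@B1, f@B0, f@B2}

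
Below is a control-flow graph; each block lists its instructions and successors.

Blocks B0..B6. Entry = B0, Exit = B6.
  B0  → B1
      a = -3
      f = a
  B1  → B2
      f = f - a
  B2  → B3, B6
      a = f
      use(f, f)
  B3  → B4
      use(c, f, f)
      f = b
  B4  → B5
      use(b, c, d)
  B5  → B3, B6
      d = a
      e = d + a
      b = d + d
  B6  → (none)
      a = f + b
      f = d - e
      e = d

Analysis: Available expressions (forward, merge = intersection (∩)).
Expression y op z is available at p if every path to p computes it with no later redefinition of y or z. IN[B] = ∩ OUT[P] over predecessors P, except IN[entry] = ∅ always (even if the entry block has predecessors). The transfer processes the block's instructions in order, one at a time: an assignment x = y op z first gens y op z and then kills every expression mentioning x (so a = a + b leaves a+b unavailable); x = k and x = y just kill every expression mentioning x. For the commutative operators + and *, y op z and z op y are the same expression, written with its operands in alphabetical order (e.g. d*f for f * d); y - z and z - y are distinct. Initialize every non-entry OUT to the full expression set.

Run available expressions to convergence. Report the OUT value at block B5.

Converged values:
  B0:  IN={}  OUT={}
  B1:  IN={}  OUT={}
  B2:  IN={}  OUT={}
  B3:  IN={}  OUT={}
  B4:  IN={}  OUT={}
  B5:  IN={}  OUT={a+d, d+d}
  B6:  IN={}  OUT={}

Merge at B5: IN[B5] = OUT[B4] = {}
Applying B5's transfer function to that IN value gives OUT[B5] (row B5 above).

Answer: {a+d, d+d}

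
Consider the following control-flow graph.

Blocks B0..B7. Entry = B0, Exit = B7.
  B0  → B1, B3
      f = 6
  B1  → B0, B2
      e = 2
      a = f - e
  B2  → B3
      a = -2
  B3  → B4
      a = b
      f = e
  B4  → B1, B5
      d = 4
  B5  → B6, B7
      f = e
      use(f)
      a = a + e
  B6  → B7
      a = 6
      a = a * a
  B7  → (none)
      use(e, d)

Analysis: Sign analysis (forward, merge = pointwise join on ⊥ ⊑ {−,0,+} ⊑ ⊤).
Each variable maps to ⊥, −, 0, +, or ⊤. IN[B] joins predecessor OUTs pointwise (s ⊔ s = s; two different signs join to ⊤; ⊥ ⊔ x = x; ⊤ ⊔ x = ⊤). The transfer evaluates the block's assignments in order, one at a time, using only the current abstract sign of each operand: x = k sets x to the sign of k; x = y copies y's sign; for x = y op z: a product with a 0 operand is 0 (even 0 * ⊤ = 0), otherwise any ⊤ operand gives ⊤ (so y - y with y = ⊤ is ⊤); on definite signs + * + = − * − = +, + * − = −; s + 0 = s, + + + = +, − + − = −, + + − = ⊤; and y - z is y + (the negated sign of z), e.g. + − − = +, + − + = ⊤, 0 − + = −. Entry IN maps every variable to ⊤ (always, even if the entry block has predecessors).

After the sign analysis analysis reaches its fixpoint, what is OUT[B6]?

Per-block solution:
  B0:   IN=(all ⊤)   OUT={f:+; rest ⊤}
  B1:   IN=(all ⊤)   OUT={e:+; rest ⊤}
  B2:   IN={e:+; rest ⊤}   OUT={a:-, e:+; rest ⊤}
  B3:   IN=(all ⊤)   OUT=(all ⊤)
  B4:   IN=(all ⊤)   OUT={d:+; rest ⊤}
  B5:   IN={d:+; rest ⊤}   OUT={d:+; rest ⊤}
  B6:   IN={d:+; rest ⊤}   OUT={a:+, d:+; rest ⊤}
  B7:   IN={d:+; rest ⊤}   OUT={d:+; rest ⊤}

Merge at B6: IN[B6] = OUT[B5] = {a: ⊤, b: ⊤, c: ⊤, d: +, e: ⊤, f: ⊤}
Applying B6's transfer function to that IN value gives OUT[B6] (row B6 above).

Answer: {a: +, b: ⊤, c: ⊤, d: +, e: ⊤, f: ⊤}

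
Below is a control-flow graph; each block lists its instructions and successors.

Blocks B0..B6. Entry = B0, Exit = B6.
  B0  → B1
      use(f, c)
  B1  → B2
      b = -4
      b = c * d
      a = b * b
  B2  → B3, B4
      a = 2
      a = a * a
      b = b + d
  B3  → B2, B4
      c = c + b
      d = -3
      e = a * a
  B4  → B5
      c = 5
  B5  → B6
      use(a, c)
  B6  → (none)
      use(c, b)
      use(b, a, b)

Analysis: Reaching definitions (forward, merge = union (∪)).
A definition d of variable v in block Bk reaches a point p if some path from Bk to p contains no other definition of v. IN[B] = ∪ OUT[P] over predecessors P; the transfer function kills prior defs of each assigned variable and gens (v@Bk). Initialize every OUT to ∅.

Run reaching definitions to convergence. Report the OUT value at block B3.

Answer: {a@B2, b@B2, c@B3, d@B3, e@B3}

Derivation:
Per-block solution:
  B0:   IN={}   OUT={}
  B1:   IN={}   OUT={a@B1, b@B1}
  B2:   IN={a@B1, a@B2, b@B1, b@B2, c@B3, d@B3, e@B3}   OUT={a@B2, b@B2, c@B3, d@B3, e@B3}
  B3:   IN={a@B2, b@B2, c@B3, d@B3, e@B3}   OUT={a@B2, b@B2, c@B3, d@B3, e@B3}
  B4:   IN={a@B2, b@B2, c@B3, d@B3, e@B3}   OUT={a@B2, b@B2, c@B4, d@B3, e@B3}
  B5:   IN={a@B2, b@B2, c@B4, d@B3, e@B3}   OUT={a@B2, b@B2, c@B4, d@B3, e@B3}
  B6:   IN={a@B2, b@B2, c@B4, d@B3, e@B3}   OUT={a@B2, b@B2, c@B4, d@B3, e@B3}

Merge at B3: IN[B3] = OUT[B2] = {a@B2, b@B2, c@B3, d@B3, e@B3}
Applying B3's transfer function to that IN value gives OUT[B3] (row B3 above).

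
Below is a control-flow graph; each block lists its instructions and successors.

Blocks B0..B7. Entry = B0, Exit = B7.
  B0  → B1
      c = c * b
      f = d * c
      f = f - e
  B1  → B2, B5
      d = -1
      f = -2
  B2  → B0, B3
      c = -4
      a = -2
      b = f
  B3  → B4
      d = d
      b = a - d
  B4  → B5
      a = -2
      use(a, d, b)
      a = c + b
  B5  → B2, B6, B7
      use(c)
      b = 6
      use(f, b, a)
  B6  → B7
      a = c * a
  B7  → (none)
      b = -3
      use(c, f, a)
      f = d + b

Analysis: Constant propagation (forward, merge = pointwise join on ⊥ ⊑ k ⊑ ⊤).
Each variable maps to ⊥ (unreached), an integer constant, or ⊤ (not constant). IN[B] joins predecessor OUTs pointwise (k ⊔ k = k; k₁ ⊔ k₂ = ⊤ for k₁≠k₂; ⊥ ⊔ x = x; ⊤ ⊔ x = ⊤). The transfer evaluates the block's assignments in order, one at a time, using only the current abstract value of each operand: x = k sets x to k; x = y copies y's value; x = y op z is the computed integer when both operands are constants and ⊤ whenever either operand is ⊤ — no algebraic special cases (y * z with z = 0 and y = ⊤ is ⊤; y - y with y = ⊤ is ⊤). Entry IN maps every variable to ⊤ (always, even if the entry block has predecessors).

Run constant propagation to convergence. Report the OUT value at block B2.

Fixpoint table:
  B0:   IN=(all ⊤)   OUT=(all ⊤)
  B1:   IN=(all ⊤)   OUT={d:-1, f:-2; rest ⊤}
  B2:   IN={d:-1, f:-2; rest ⊤}   OUT={a:-2, b:-2, c:-4, d:-1, f:-2; rest ⊤}
  B3:   IN={a:-2, b:-2, c:-4, d:-1, f:-2; rest ⊤}   OUT={a:-2, b:-1, c:-4, d:-1, f:-2; rest ⊤}
  B4:   IN={a:-2, b:-1, c:-4, d:-1, f:-2; rest ⊤}   OUT={a:-5, b:-1, c:-4, d:-1, f:-2; rest ⊤}
  B5:   IN={d:-1, f:-2; rest ⊤}   OUT={b:6, d:-1, f:-2; rest ⊤}
  B6:   IN={b:6, d:-1, f:-2; rest ⊤}   OUT={b:6, d:-1, f:-2; rest ⊤}
  B7:   IN={b:6, d:-1, f:-2; rest ⊤}   OUT={b:-3, d:-1, f:-4; rest ⊤}

Merge at B2: IN[B2] = OUT[B1] ⊔ OUT[B5] = {a: ⊤, b: ⊤, c: ⊤, d: -1, e: ⊤, f: -2}
Applying B2's transfer function to that IN value gives OUT[B2] (row B2 above).

Answer: {a: -2, b: -2, c: -4, d: -1, e: ⊤, f: -2}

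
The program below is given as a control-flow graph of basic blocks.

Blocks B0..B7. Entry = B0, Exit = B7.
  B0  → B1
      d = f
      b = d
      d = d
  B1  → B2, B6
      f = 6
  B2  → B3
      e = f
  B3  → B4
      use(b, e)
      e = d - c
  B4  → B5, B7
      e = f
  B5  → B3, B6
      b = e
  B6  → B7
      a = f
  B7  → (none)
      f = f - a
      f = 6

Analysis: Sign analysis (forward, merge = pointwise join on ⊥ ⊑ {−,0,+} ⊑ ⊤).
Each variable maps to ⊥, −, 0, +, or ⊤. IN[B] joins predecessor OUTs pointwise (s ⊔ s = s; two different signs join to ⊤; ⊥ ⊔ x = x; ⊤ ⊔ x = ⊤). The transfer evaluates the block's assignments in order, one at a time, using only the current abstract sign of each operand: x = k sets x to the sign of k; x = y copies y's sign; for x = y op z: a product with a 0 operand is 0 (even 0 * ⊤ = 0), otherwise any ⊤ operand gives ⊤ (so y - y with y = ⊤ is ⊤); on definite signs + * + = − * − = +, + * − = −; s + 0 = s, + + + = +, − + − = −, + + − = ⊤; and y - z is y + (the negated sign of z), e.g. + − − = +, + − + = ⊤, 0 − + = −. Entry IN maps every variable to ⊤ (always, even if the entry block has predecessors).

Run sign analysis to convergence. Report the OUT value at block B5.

Fixpoint table:
  B0:  IN=(all ⊤)  OUT=(all ⊤)
  B1:  IN=(all ⊤)  OUT={f:+; rest ⊤}
  B2:  IN={f:+; rest ⊤}  OUT={e:+, f:+; rest ⊤}
  B3:  IN={e:+, f:+; rest ⊤}  OUT={f:+; rest ⊤}
  B4:  IN={f:+; rest ⊤}  OUT={e:+, f:+; rest ⊤}
  B5:  IN={e:+, f:+; rest ⊤}  OUT={b:+, e:+, f:+; rest ⊤}
  B6:  IN={f:+; rest ⊤}  OUT={a:+, f:+; rest ⊤}
  B7:  IN={f:+; rest ⊤}  OUT={f:+; rest ⊤}

Merge at B5: IN[B5] = OUT[B4] = {a: ⊤, b: ⊤, c: ⊤, d: ⊤, e: +, f: +}
Applying B5's transfer function to that IN value gives OUT[B5] (row B5 above).

Answer: {a: ⊤, b: +, c: ⊤, d: ⊤, e: +, f: +}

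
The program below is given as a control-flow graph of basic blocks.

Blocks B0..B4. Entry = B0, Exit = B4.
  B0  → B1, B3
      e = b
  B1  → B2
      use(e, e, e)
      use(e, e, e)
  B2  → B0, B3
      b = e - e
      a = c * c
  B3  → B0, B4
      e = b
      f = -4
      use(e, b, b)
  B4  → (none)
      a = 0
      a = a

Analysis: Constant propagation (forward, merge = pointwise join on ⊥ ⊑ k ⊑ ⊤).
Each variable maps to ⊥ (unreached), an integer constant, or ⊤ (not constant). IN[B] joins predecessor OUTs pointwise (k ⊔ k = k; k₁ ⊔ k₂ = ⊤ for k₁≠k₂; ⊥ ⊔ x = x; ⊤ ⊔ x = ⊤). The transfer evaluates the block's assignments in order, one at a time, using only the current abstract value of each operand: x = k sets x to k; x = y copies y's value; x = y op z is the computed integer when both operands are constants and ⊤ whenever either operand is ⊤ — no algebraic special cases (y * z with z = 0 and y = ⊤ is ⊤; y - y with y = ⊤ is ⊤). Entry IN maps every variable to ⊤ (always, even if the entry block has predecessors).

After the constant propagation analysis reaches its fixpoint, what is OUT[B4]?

Answer: {a: 0, b: ⊤, c: ⊤, d: ⊤, e: ⊤, f: -4}

Trace:
Per-block solution:
  B0: | IN=(all ⊤) | OUT=(all ⊤)
  B1: | IN=(all ⊤) | OUT=(all ⊤)
  B2: | IN=(all ⊤) | OUT=(all ⊤)
  B3: | IN=(all ⊤) | OUT={f:-4; rest ⊤}
  B4: | IN={f:-4; rest ⊤} | OUT={a:0, f:-4; rest ⊤}

Merge at B4: IN[B4] = OUT[B3] = {a: ⊤, b: ⊤, c: ⊤, d: ⊤, e: ⊤, f: -4}
Applying B4's transfer function to that IN value gives OUT[B4] (row B4 above).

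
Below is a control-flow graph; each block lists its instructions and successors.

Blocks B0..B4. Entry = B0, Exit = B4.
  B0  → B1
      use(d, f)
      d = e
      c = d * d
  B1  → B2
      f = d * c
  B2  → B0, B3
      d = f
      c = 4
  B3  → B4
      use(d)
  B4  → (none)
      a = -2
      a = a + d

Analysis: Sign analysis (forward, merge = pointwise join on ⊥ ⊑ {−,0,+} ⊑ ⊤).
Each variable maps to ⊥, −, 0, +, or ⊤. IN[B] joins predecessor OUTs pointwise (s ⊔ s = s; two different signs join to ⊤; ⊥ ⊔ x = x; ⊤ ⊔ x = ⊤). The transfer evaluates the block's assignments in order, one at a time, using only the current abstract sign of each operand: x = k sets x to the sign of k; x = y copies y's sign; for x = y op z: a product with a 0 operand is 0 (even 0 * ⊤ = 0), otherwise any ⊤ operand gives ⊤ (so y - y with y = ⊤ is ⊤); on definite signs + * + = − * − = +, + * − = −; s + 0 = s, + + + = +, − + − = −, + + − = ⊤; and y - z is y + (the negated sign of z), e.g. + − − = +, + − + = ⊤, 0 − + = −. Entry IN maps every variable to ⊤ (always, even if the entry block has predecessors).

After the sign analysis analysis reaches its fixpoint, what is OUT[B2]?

Answer: {a: ⊤, b: ⊤, c: +, d: ⊤, e: ⊤, f: ⊤}

Derivation:
Fixpoint table:
  B0:   IN=(all ⊤)   OUT=(all ⊤)
  B1:   IN=(all ⊤)   OUT=(all ⊤)
  B2:   IN=(all ⊤)   OUT={c:+; rest ⊤}
  B3:   IN={c:+; rest ⊤}   OUT={c:+; rest ⊤}
  B4:   IN={c:+; rest ⊤}   OUT={c:+; rest ⊤}

Merge at B2: IN[B2] = OUT[B1] = {a: ⊤, b: ⊤, c: ⊤, d: ⊤, e: ⊤, f: ⊤}
Applying B2's transfer function to that IN value gives OUT[B2] (row B2 above).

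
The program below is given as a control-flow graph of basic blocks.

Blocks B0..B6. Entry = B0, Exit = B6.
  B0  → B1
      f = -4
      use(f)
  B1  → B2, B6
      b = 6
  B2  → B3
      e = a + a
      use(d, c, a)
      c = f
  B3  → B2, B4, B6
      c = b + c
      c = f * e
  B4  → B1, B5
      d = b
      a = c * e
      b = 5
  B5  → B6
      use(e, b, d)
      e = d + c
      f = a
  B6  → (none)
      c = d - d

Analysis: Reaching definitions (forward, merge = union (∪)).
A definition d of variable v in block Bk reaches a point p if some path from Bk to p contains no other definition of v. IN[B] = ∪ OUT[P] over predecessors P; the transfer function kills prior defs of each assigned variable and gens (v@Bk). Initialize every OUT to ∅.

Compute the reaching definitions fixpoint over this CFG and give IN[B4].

Answer: {a@B4, b@B1, c@B3, d@B4, e@B2, f@B0}

Trace:
Per-block solution:
  B0:   IN={}   OUT={f@B0}
  B1:   IN={a@B4, b@B4, c@B3, d@B4, e@B2, f@B0}   OUT={a@B4, b@B1, c@B3, d@B4, e@B2, f@B0}
  B2:   IN={a@B4, b@B1, c@B3, d@B4, e@B2, f@B0}   OUT={a@B4, b@B1, c@B2, d@B4, e@B2, f@B0}
  B3:   IN={a@B4, b@B1, c@B2, d@B4, e@B2, f@B0}   OUT={a@B4, b@B1, c@B3, d@B4, e@B2, f@B0}
  B4:   IN={a@B4, b@B1, c@B3, d@B4, e@B2, f@B0}   OUT={a@B4, b@B4, c@B3, d@B4, e@B2, f@B0}
  B5:   IN={a@B4, b@B4, c@B3, d@B4, e@B2, f@B0}   OUT={a@B4, b@B4, c@B3, d@B4, e@B5, f@B5}
  B6:   IN={a@B4, b@B1, b@B4, c@B3, d@B4, e@B2, e@B5, f@B0, f@B5}   OUT={a@B4, b@B1, b@B4, c@B6, d@B4, e@B2, e@B5, f@B0, f@B5}

Merge at B4: IN[B4] = OUT[B3] = {a@B4, b@B1, c@B3, d@B4, e@B2, f@B0}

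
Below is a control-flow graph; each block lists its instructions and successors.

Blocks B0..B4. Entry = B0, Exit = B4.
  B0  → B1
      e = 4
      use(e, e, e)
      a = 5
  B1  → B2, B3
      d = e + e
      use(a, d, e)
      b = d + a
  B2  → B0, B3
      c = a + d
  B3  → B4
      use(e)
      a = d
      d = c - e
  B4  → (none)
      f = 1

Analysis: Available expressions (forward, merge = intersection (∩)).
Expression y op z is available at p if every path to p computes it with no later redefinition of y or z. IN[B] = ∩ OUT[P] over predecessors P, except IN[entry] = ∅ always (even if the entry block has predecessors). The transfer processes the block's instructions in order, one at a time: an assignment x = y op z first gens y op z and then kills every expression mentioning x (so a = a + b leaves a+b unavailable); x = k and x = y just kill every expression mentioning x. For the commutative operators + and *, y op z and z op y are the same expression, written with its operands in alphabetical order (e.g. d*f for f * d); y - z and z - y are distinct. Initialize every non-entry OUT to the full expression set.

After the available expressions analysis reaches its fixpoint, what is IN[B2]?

Per-block solution:
  B0:  IN={}  OUT={}
  B1:  IN={}  OUT={a+d, e+e}
  B2:  IN={a+d, e+e}  OUT={a+d, e+e}
  B3:  IN={a+d, e+e}  OUT={c-e, e+e}
  B4:  IN={c-e, e+e}  OUT={c-e, e+e}

Merge at B2: IN[B2] = OUT[B1] = {a+d, e+e}

Answer: {a+d, e+e}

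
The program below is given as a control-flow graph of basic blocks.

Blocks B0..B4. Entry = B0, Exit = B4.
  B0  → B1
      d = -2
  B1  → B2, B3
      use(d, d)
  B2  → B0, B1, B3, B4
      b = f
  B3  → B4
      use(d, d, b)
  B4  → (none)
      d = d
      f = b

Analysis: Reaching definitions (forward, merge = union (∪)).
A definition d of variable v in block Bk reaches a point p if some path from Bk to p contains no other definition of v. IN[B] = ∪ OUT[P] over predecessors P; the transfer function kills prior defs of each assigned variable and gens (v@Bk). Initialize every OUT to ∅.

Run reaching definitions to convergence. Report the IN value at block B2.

Answer: {b@B2, d@B0}

Derivation:
Fixpoint table:
  B0:   IN={b@B2, d@B0}   OUT={b@B2, d@B0}
  B1:   IN={b@B2, d@B0}   OUT={b@B2, d@B0}
  B2:   IN={b@B2, d@B0}   OUT={b@B2, d@B0}
  B3:   IN={b@B2, d@B0}   OUT={b@B2, d@B0}
  B4:   IN={b@B2, d@B0}   OUT={b@B2, d@B4, f@B4}

Merge at B2: IN[B2] = OUT[B1] = {b@B2, d@B0}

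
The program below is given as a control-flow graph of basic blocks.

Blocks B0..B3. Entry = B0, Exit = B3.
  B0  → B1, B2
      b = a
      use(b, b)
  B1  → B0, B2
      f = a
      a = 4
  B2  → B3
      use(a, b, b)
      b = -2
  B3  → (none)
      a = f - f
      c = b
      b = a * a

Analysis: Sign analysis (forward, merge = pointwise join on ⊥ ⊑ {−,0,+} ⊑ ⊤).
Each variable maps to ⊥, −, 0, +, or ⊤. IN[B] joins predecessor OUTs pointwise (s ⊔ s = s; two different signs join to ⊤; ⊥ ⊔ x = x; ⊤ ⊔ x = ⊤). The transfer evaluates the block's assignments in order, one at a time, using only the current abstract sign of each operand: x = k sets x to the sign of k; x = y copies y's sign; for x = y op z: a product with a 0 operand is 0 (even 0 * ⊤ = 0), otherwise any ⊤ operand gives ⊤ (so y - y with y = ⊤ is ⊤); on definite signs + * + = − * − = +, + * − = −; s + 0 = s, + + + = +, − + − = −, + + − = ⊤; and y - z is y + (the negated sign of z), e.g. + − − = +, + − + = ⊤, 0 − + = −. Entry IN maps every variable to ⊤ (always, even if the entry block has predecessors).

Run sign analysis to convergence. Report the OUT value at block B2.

Converged values:
  B0: | IN=(all ⊤) | OUT=(all ⊤)
  B1: | IN=(all ⊤) | OUT={a:+; rest ⊤}
  B2: | IN=(all ⊤) | OUT={b:-; rest ⊤}
  B3: | IN={b:-; rest ⊤} | OUT={c:-; rest ⊤}

Merge at B2: IN[B2] = OUT[B0] ⊔ OUT[B1] = {a: ⊤, b: ⊤, c: ⊤, d: ⊤, e: ⊤, f: ⊤}
Applying B2's transfer function to that IN value gives OUT[B2] (row B2 above).

Answer: {a: ⊤, b: -, c: ⊤, d: ⊤, e: ⊤, f: ⊤}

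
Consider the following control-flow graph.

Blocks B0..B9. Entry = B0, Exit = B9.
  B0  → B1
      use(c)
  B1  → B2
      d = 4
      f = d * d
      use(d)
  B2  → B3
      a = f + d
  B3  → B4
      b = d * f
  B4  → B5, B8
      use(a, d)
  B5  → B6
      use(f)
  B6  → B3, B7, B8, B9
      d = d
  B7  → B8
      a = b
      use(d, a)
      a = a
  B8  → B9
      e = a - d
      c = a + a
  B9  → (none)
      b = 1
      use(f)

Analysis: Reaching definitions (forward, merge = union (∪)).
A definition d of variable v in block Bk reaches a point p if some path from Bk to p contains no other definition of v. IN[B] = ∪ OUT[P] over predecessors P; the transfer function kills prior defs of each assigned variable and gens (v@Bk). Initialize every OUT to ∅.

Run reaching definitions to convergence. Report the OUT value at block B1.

Fixpoint table:
  B0:  IN={}  OUT={}
  B1:  IN={}  OUT={d@B1, f@B1}
  B2:  IN={d@B1, f@B1}  OUT={a@B2, d@B1, f@B1}
  B3:  IN={a@B2, b@B3, d@B1, d@B6, f@B1}  OUT={a@B2, b@B3, d@B1, d@B6, f@B1}
  B4:  IN={a@B2, b@B3, d@B1, d@B6, f@B1}  OUT={a@B2, b@B3, d@B1, d@B6, f@B1}
  B5:  IN={a@B2, b@B3, d@B1, d@B6, f@B1}  OUT={a@B2, b@B3, d@B1, d@B6, f@B1}
  B6:  IN={a@B2, b@B3, d@B1, d@B6, f@B1}  OUT={a@B2, b@B3, d@B6, f@B1}
  B7:  IN={a@B2, b@B3, d@B6, f@B1}  OUT={a@B7, b@B3, d@B6, f@B1}
  B8:  IN={a@B2, a@B7, b@B3, d@B1, d@B6, f@B1}  OUT={a@B2, a@B7, b@B3, c@B8, d@B1, d@B6, e@B8, f@B1}
  B9:  IN={a@B2, a@B7, b@B3, c@B8, d@B1, d@B6, e@B8, f@B1}  OUT={a@B2, a@B7, b@B9, c@B8, d@B1, d@B6, e@B8, f@B1}

Merge at B1: IN[B1] = OUT[B0] = {}
Applying B1's transfer function to that IN value gives OUT[B1] (row B1 above).

Answer: {d@B1, f@B1}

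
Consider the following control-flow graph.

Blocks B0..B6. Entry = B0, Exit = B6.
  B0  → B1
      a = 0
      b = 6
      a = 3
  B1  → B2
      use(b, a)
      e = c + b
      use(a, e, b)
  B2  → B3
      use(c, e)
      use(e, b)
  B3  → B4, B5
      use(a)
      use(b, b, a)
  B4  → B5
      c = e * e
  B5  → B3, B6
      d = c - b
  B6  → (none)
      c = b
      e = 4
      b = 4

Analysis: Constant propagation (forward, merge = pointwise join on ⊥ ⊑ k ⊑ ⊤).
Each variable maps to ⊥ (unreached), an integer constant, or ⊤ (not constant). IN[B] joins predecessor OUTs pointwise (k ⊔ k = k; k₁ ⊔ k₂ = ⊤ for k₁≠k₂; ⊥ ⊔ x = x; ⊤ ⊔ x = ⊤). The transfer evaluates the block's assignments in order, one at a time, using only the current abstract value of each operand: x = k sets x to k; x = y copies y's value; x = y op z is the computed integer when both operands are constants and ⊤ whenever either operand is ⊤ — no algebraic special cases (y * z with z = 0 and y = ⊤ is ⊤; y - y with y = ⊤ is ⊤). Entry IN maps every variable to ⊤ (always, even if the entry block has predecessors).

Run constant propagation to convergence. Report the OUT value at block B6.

Converged values:
  B0:  IN=(all ⊤)  OUT={a:3, b:6; rest ⊤}
  B1:  IN={a:3, b:6; rest ⊤}  OUT={a:3, b:6; rest ⊤}
  B2:  IN={a:3, b:6; rest ⊤}  OUT={a:3, b:6; rest ⊤}
  B3:  IN={a:3, b:6; rest ⊤}  OUT={a:3, b:6; rest ⊤}
  B4:  IN={a:3, b:6; rest ⊤}  OUT={a:3, b:6; rest ⊤}
  B5:  IN={a:3, b:6; rest ⊤}  OUT={a:3, b:6; rest ⊤}
  B6:  IN={a:3, b:6; rest ⊤}  OUT={a:3, b:4, c:6, e:4; rest ⊤}

Merge at B6: IN[B6] = OUT[B5] = {a: 3, b: 6, c: ⊤, d: ⊤, e: ⊤, f: ⊤}
Applying B6's transfer function to that IN value gives OUT[B6] (row B6 above).

Answer: {a: 3, b: 4, c: 6, d: ⊤, e: 4, f: ⊤}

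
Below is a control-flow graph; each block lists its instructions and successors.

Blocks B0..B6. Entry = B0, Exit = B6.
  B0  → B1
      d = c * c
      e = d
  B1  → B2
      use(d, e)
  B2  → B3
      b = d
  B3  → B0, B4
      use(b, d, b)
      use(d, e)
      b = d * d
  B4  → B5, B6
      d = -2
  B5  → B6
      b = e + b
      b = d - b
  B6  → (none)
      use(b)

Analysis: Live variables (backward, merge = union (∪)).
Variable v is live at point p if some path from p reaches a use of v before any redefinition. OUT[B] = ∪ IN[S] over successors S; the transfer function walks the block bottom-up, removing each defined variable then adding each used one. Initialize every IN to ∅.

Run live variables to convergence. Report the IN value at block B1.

Converged values:
  B0:  IN={c}  OUT={c, d, e}
  B1:  IN={c, d, e}  OUT={c, d, e}
  B2:  IN={c, d, e}  OUT={b, c, d, e}
  B3:  IN={b, c, d, e}  OUT={b, c, e}
  B4:  IN={b, e}  OUT={b, d, e}
  B5:  IN={b, d, e}  OUT={b}
  B6:  IN={b}  OUT={}

Merge at B1: OUT[B1] = IN[B2] = {c, d, e}
Applying B1's transfer function to that OUT value gives IN[B1] (row B1 above).

Answer: {c, d, e}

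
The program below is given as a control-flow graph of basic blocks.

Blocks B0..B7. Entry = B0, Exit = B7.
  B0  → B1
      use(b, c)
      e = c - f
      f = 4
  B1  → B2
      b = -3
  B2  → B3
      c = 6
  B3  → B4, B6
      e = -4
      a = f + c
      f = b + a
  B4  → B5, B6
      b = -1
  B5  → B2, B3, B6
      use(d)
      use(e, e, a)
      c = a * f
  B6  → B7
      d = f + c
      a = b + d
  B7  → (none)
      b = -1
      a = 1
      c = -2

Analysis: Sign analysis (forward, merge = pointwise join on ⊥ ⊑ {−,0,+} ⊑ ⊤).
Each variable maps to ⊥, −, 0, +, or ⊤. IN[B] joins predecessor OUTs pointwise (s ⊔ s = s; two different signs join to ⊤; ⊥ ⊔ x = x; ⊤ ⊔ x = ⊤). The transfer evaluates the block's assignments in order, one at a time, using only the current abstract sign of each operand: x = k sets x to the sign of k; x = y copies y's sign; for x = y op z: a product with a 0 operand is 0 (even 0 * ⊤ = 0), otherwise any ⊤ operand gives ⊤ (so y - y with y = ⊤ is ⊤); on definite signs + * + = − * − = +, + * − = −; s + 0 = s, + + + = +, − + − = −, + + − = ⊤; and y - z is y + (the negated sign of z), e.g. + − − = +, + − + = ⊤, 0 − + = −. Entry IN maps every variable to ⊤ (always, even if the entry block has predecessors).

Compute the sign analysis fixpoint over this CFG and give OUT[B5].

Answer: {a: ⊤, b: -, c: ⊤, d: ⊤, e: -, f: ⊤}

Derivation:
Fixpoint table:
  B0:  IN=(all ⊤)  OUT={f:+; rest ⊤}
  B1:  IN={f:+; rest ⊤}  OUT={b:-, f:+; rest ⊤}
  B2:  IN={b:-; rest ⊤}  OUT={b:-, c:+; rest ⊤}
  B3:  IN={b:-; rest ⊤}  OUT={b:-, e:-; rest ⊤}
  B4:  IN={b:-, e:-; rest ⊤}  OUT={b:-, e:-; rest ⊤}
  B5:  IN={b:-, e:-; rest ⊤}  OUT={b:-, e:-; rest ⊤}
  B6:  IN={b:-, e:-; rest ⊤}  OUT={b:-, e:-; rest ⊤}
  B7:  IN={b:-, e:-; rest ⊤}  OUT={a:+, b:-, c:-, e:-; rest ⊤}

Merge at B5: IN[B5] = OUT[B4] = {a: ⊤, b: -, c: ⊤, d: ⊤, e: -, f: ⊤}
Applying B5's transfer function to that IN value gives OUT[B5] (row B5 above).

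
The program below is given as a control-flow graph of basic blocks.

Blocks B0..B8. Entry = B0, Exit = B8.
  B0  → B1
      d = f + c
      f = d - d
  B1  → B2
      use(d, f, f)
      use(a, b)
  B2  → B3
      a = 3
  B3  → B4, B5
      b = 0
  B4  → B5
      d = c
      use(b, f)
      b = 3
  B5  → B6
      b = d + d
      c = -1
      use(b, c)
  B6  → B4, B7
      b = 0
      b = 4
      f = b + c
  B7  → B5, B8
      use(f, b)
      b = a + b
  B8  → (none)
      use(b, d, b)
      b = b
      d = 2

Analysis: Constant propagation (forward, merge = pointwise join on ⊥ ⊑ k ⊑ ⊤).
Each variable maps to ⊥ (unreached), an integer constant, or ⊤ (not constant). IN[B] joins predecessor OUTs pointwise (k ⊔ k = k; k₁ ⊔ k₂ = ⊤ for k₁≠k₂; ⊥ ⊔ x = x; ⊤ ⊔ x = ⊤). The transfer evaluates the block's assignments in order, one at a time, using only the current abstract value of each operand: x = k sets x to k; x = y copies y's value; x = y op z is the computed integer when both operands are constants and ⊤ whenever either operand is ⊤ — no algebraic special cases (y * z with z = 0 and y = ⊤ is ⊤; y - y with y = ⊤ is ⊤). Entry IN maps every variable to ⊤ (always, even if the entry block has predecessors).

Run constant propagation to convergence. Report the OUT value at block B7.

Fixpoint table:
  B0: | IN=(all ⊤) | OUT=(all ⊤)
  B1: | IN=(all ⊤) | OUT=(all ⊤)
  B2: | IN=(all ⊤) | OUT={a:3; rest ⊤}
  B3: | IN={a:3; rest ⊤} | OUT={a:3, b:0; rest ⊤}
  B4: | IN={a:3; rest ⊤} | OUT={a:3, b:3; rest ⊤}
  B5: | IN={a:3; rest ⊤} | OUT={a:3, c:-1; rest ⊤}
  B6: | IN={a:3, c:-1; rest ⊤} | OUT={a:3, b:4, c:-1, f:3; rest ⊤}
  B7: | IN={a:3, b:4, c:-1, f:3; rest ⊤} | OUT={a:3, b:7, c:-1, f:3; rest ⊤}
  B8: | IN={a:3, b:7, c:-1, f:3; rest ⊤} | OUT={a:3, b:7, c:-1, d:2, f:3; rest ⊤}

Merge at B7: IN[B7] = OUT[B6] = {a: 3, b: 4, c: -1, d: ⊤, e: ⊤, f: 3}
Applying B7's transfer function to that IN value gives OUT[B7] (row B7 above).

Answer: {a: 3, b: 7, c: -1, d: ⊤, e: ⊤, f: 3}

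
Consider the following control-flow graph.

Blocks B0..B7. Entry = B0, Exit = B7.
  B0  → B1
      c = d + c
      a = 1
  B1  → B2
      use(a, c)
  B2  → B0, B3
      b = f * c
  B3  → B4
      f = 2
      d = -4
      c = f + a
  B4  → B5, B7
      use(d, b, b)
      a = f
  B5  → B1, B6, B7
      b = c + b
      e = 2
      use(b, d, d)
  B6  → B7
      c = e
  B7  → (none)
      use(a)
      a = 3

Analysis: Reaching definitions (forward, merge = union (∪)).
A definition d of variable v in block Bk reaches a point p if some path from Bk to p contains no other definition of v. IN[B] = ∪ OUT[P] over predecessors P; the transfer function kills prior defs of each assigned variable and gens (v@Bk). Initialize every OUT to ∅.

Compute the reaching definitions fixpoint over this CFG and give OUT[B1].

Fixpoint table:
  B0:  IN={a@B0, a@B4, b@B2, c@B0, c@B3, d@B3, e@B5, f@B3}  OUT={a@B0, b@B2, c@B0, d@B3, e@B5, f@B3}
  B1:  IN={a@B0, a@B4, b@B2, b@B5, c@B0, c@B3, d@B3, e@B5, f@B3}  OUT={a@B0, a@B4, b@B2, b@B5, c@B0, c@B3, d@B3, e@B5, f@B3}
  B2:  IN={a@B0, a@B4, b@B2, b@B5, c@B0, c@B3, d@B3, e@B5, f@B3}  OUT={a@B0, a@B4, b@B2, c@B0, c@B3, d@B3, e@B5, f@B3}
  B3:  IN={a@B0, a@B4, b@B2, c@B0, c@B3, d@B3, e@B5, f@B3}  OUT={a@B0, a@B4, b@B2, c@B3, d@B3, e@B5, f@B3}
  B4:  IN={a@B0, a@B4, b@B2, c@B3, d@B3, e@B5, f@B3}  OUT={a@B4, b@B2, c@B3, d@B3, e@B5, f@B3}
  B5:  IN={a@B4, b@B2, c@B3, d@B3, e@B5, f@B3}  OUT={a@B4, b@B5, c@B3, d@B3, e@B5, f@B3}
  B6:  IN={a@B4, b@B5, c@B3, d@B3, e@B5, f@B3}  OUT={a@B4, b@B5, c@B6, d@B3, e@B5, f@B3}
  B7:  IN={a@B4, b@B2, b@B5, c@B3, c@B6, d@B3, e@B5, f@B3}  OUT={a@B7, b@B2, b@B5, c@B3, c@B6, d@B3, e@B5, f@B3}

Merge at B1: IN[B1] = OUT[B0] ⊔ OUT[B5] = {a@B0, a@B4, b@B2, b@B5, c@B0, c@B3, d@B3, e@B5, f@B3}
Applying B1's transfer function to that IN value gives OUT[B1] (row B1 above).

Answer: {a@B0, a@B4, b@B2, b@B5, c@B0, c@B3, d@B3, e@B5, f@B3}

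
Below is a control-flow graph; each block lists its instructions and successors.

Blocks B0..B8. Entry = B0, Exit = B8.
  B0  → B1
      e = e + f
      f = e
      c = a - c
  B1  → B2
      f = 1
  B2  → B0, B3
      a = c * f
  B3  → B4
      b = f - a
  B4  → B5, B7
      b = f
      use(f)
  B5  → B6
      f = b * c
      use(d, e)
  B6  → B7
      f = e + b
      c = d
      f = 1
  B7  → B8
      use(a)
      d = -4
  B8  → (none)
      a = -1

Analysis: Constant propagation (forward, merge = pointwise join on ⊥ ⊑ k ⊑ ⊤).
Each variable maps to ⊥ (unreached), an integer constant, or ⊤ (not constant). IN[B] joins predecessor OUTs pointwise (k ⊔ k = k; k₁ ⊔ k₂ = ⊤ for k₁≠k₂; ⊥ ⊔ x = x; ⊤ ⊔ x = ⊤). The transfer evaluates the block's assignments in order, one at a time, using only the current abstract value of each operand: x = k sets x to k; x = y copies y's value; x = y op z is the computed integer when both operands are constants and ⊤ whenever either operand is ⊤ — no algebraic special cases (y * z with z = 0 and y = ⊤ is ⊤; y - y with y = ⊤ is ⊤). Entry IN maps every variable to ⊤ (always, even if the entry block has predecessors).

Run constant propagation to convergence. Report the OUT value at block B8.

Answer: {a: -1, b: 1, c: ⊤, d: -4, e: ⊤, f: 1}

Derivation:
Fixpoint table:
  B0:   IN=(all ⊤)   OUT=(all ⊤)
  B1:   IN=(all ⊤)   OUT={f:1; rest ⊤}
  B2:   IN={f:1; rest ⊤}   OUT={f:1; rest ⊤}
  B3:   IN={f:1; rest ⊤}   OUT={f:1; rest ⊤}
  B4:   IN={f:1; rest ⊤}   OUT={b:1, f:1; rest ⊤}
  B5:   IN={b:1, f:1; rest ⊤}   OUT={b:1; rest ⊤}
  B6:   IN={b:1; rest ⊤}   OUT={b:1, f:1; rest ⊤}
  B7:   IN={b:1, f:1; rest ⊤}   OUT={b:1, d:-4, f:1; rest ⊤}
  B8:   IN={b:1, d:-4, f:1; rest ⊤}   OUT={a:-1, b:1, d:-4, f:1; rest ⊤}

Merge at B8: IN[B8] = OUT[B7] = {a: ⊤, b: 1, c: ⊤, d: -4, e: ⊤, f: 1}
Applying B8's transfer function to that IN value gives OUT[B8] (row B8 above).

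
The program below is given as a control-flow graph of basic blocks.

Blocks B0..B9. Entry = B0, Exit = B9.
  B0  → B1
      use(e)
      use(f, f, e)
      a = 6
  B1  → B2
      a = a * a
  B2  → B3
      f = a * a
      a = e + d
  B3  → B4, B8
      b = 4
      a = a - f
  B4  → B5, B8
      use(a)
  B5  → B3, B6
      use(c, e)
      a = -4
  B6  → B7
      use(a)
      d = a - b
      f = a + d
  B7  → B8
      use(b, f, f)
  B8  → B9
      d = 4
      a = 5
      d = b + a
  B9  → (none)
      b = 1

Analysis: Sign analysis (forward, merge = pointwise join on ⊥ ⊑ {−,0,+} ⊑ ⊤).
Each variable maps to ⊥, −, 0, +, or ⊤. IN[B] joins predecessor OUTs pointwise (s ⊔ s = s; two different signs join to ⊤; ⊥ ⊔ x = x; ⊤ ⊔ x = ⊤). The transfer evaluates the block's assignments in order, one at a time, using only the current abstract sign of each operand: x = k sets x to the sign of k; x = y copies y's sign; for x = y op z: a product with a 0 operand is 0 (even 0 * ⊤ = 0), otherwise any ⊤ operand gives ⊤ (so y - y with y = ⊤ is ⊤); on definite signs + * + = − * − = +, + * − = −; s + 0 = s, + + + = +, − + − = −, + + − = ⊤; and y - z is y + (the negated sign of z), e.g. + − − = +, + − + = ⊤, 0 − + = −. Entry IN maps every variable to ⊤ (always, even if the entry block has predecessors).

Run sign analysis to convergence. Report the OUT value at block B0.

Answer: {a: +, b: ⊤, c: ⊤, d: ⊤, e: ⊤, f: ⊤}

Trace:
Converged values:
  B0: | IN=(all ⊤) | OUT={a:+; rest ⊤}
  B1: | IN={a:+; rest ⊤} | OUT={a:+; rest ⊤}
  B2: | IN={a:+; rest ⊤} | OUT={f:+; rest ⊤}
  B3: | IN={f:+; rest ⊤} | OUT={b:+, f:+; rest ⊤}
  B4: | IN={b:+, f:+; rest ⊤} | OUT={b:+, f:+; rest ⊤}
  B5: | IN={b:+, f:+; rest ⊤} | OUT={a:-, b:+, f:+; rest ⊤}
  B6: | IN={a:-, b:+, f:+; rest ⊤} | OUT={a:-, b:+, d:-, f:-; rest ⊤}
  B7: | IN={a:-, b:+, d:-, f:-; rest ⊤} | OUT={a:-, b:+, d:-, f:-; rest ⊤}
  B8: | IN={b:+; rest ⊤} | OUT={a:+, b:+, d:+; rest ⊤}
  B9: | IN={a:+, b:+, d:+; rest ⊤} | OUT={a:+, b:+, d:+; rest ⊤}

B0 is the boundary node: IN[B0] = {a: ⊤, b: ⊤, c: ⊤, d: ⊤, e: ⊤, f: ⊤}
Applying B0's transfer function to that IN value gives OUT[B0] (row B0 above).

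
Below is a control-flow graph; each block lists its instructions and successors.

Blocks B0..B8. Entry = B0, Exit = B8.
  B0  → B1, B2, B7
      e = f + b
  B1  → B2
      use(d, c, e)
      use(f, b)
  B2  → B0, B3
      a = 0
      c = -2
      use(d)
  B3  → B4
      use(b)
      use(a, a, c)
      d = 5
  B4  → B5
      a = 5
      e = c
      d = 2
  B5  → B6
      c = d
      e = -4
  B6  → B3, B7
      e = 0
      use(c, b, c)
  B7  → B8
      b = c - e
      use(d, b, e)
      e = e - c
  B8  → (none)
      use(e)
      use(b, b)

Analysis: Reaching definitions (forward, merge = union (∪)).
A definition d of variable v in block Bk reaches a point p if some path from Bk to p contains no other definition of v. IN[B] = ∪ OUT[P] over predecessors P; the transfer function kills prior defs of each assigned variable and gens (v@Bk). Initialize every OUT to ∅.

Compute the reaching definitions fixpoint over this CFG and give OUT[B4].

Answer: {a@B4, c@B2, c@B5, d@B4, e@B4}

Derivation:
Fixpoint table:
  B0:   IN={a@B2, c@B2, e@B0}   OUT={a@B2, c@B2, e@B0}
  B1:   IN={a@B2, c@B2, e@B0}   OUT={a@B2, c@B2, e@B0}
  B2:   IN={a@B2, c@B2, e@B0}   OUT={a@B2, c@B2, e@B0}
  B3:   IN={a@B2, a@B4, c@B2, c@B5, d@B4, e@B0, e@B6}   OUT={a@B2, a@B4, c@B2, c@B5, d@B3, e@B0, e@B6}
  B4:   IN={a@B2, a@B4, c@B2, c@B5, d@B3, e@B0, e@B6}   OUT={a@B4, c@B2, c@B5, d@B4, e@B4}
  B5:   IN={a@B4, c@B2, c@B5, d@B4, e@B4}   OUT={a@B4, c@B5, d@B4, e@B5}
  B6:   IN={a@B4, c@B5, d@B4, e@B5}   OUT={a@B4, c@B5, d@B4, e@B6}
  B7:   IN={a@B2, a@B4, c@B2, c@B5, d@B4, e@B0, e@B6}   OUT={a@B2, a@B4, b@B7, c@B2, c@B5, d@B4, e@B7}
  B8:   IN={a@B2, a@B4, b@B7, c@B2, c@B5, d@B4, e@B7}   OUT={a@B2, a@B4, b@B7, c@B2, c@B5, d@B4, e@B7}

Merge at B4: IN[B4] = OUT[B3] = {a@B2, a@B4, c@B2, c@B5, d@B3, e@B0, e@B6}
Applying B4's transfer function to that IN value gives OUT[B4] (row B4 above).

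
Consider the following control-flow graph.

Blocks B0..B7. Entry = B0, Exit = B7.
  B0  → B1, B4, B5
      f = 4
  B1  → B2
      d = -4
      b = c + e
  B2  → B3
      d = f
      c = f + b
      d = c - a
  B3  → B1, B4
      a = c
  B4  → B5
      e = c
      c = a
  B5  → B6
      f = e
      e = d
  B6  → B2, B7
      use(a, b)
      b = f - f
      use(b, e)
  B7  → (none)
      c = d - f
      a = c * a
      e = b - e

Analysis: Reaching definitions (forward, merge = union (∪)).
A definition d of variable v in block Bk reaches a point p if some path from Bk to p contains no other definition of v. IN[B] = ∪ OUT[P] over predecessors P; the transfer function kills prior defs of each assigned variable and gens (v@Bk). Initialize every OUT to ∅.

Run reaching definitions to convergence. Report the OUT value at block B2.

Converged values:
  B0:  IN={}  OUT={f@B0}
  B1:  IN={a@B3, b@B1, b@B6, c@B2, d@B2, e@B5, f@B0, f@B5}  OUT={a@B3, b@B1, c@B2, d@B1, e@B5, f@B0, f@B5}
  B2:  IN={a@B3, b@B1, b@B6, c@B2, c@B4, d@B1, d@B2, e@B5, f@B0, f@B5}  OUT={a@B3, b@B1, b@B6, c@B2, d@B2, e@B5, f@B0, f@B5}
  B3:  IN={a@B3, b@B1, b@B6, c@B2, d@B2, e@B5, f@B0, f@B5}  OUT={a@B3, b@B1, b@B6, c@B2, d@B2, e@B5, f@B0, f@B5}
  B4:  IN={a@B3, b@B1, b@B6, c@B2, d@B2, e@B5, f@B0, f@B5}  OUT={a@B3, b@B1, b@B6, c@B4, d@B2, e@B4, f@B0, f@B5}
  B5:  IN={a@B3, b@B1, b@B6, c@B4, d@B2, e@B4, f@B0, f@B5}  OUT={a@B3, b@B1, b@B6, c@B4, d@B2, e@B5, f@B5}
  B6:  IN={a@B3, b@B1, b@B6, c@B4, d@B2, e@B5, f@B5}  OUT={a@B3, b@B6, c@B4, d@B2, e@B5, f@B5}
  B7:  IN={a@B3, b@B6, c@B4, d@B2, e@B5, f@B5}  OUT={a@B7, b@B6, c@B7, d@B2, e@B7, f@B5}

Merge at B2: IN[B2] = OUT[B1] ⊔ OUT[B6] = {a@B3, b@B1, b@B6, c@B2, c@B4, d@B1, d@B2, e@B5, f@B0, f@B5}
Applying B2's transfer function to that IN value gives OUT[B2] (row B2 above).

Answer: {a@B3, b@B1, b@B6, c@B2, d@B2, e@B5, f@B0, f@B5}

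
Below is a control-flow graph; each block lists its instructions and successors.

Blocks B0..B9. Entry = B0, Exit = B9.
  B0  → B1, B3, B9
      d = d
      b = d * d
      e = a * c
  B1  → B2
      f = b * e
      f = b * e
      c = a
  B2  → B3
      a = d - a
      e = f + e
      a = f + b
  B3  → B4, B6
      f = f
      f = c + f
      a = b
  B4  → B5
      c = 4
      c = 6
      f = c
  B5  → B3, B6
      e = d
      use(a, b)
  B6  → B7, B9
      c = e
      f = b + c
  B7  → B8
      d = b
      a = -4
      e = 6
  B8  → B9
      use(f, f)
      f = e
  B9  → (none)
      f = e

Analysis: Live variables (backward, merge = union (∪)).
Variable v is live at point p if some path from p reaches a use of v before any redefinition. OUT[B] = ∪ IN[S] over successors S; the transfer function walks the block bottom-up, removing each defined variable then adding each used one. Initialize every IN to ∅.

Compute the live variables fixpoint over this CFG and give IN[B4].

Per-block solution:
  B0:  IN={a, c, d, f}  OUT={a, b, c, d, e, f}
  B1:  IN={a, b, d, e}  OUT={a, b, c, d, e, f}
  B2:  IN={a, b, c, d, e, f}  OUT={b, c, d, e, f}
  B3:  IN={b, c, d, e, f}  OUT={a, b, d, e}
  B4:  IN={a, b, d}  OUT={a, b, c, d, f}
  B5:  IN={a, b, c, d, f}  OUT={b, c, d, e, f}
  B6:  IN={b, e}  OUT={b, e, f}
  B7:  IN={b, f}  OUT={e, f}
  B8:  IN={e, f}  OUT={e}
  B9:  IN={e}  OUT={}

Merge at B4: OUT[B4] = IN[B5] = {a, b, c, d, f}
Applying B4's transfer function to that OUT value gives IN[B4] (row B4 above).

Answer: {a, b, d}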